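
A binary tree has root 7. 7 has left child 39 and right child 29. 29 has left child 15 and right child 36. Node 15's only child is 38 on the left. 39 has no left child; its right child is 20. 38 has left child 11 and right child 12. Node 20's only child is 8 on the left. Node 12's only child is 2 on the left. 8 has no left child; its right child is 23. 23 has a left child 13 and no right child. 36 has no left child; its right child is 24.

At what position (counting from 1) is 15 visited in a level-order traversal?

5

Level-order visits nodes level by level from the root, left to right within each level.
Level 0: 7
Level 1: 39, 29
Level 2: 20, 15, 36
Level 3: 8, 38, 24
Level 4: 23, 11, 12
Level 5: 13, 2
Full level-order sequence: 7, 39, 29, 20, 15, 36, 8, 38, 24, 23, 11, 12, 13, 2.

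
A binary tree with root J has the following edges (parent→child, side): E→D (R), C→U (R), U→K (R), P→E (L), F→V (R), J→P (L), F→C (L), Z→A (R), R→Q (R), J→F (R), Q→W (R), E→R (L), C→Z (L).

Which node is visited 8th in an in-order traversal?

In-order visits the left subtree, then the node, then the right subtree.
At J: go left to P.
  At P: go left to E.
    At E: go left to R.
      At R: no left child.
      Visit R.
      At R: go right to Q.
        At Q: no left child.
        Visit Q.
        At Q: go right to W.
          W is a leaf — visit W.
    Visit E.
    At E: go right to D.
      D is a leaf — visit D.
  Visit P.
  At P: no right child.
Visit J.
At J: go right to F.
  At F: go left to C.
    At C: go left to Z.
      At Z: no left child.
      Visit Z.
      At Z: go right to A.
        A is a leaf — visit A.
    Visit C.
    At C: go right to U.
      At U: no left child.
      Visit U.
      At U: go right to K.
        K is a leaf — visit K.
  Visit F.
  At F: go right to V.
    V is a leaf — visit V.
Full in-order sequence: R, Q, W, E, D, P, J, Z, A, C, U, K, F, V.

Z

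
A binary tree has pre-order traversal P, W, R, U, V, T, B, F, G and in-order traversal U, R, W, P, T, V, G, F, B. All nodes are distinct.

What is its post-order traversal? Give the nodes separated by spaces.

The first element of pre-order is the root; it splits in-order into left and right subtrees.
Root P: left subtree has 3 nodes {U, R, W}, right has 5 {T, V, G, F, B}.
  Root W: left subtree has 2 nodes {U, R}, right has 0 { }.
    Root R: left subtree has 1 node {U}, right has 0 { }.
  Root V: left subtree has 1 node {T}, right has 3 {G, F, B}.
    Root B: left subtree has 2 nodes {G, F}, right has 0 { }.
      Root F: left subtree has 1 node {G}, right has 0 { }.

U R W T G F B V P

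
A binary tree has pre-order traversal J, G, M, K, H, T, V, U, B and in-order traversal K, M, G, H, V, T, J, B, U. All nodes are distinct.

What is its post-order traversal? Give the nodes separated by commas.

The first element of pre-order is the root; it splits in-order into left and right subtrees.
Root J: left subtree has 6 nodes {K, M, G, H, V, T}, right has 2 {B, U}.
  Root G: left subtree has 2 nodes {K, M}, right has 3 {H, V, T}.
    Root M: left subtree has 1 node {K}, right has 0 { }.
    Root H: left subtree has 0 nodes { }, right has 2 {V, T}.
      Root T: left subtree has 1 node {V}, right has 0 { }.
  Root U: left subtree has 1 node {B}, right has 0 { }.

K, M, V, T, H, G, B, U, J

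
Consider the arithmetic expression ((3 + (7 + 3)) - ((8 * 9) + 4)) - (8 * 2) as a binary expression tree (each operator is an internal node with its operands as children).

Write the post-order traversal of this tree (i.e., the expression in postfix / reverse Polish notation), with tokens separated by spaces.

3 7 3 + + 8 9 * 4 + - 8 2 * -

Post-order on an expression tree gives postfix notation: for each operator, emit left operand, right operand, then the operator.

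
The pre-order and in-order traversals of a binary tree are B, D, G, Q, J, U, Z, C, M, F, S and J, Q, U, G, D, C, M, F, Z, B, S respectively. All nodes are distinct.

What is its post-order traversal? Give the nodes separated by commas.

J, U, Q, G, F, M, C, Z, D, S, B

The first element of pre-order is the root; it splits in-order into left and right subtrees.
Root B: left subtree has 9 nodes {J, Q, U, G, D, C, M, F, Z}, right has 1 {S}.
  Root D: left subtree has 4 nodes {J, Q, U, G}, right has 4 {C, M, F, Z}.
    Root G: left subtree has 3 nodes {J, Q, U}, right has 0 { }.
      Root Q: left subtree has 1 node {J}, right has 1 {U}.
    Root Z: left subtree has 3 nodes {C, M, F}, right has 0 { }.
      Root C: left subtree has 0 nodes { }, right has 2 {M, F}.
        Root M: left subtree has 0 nodes { }, right has 1 {F}.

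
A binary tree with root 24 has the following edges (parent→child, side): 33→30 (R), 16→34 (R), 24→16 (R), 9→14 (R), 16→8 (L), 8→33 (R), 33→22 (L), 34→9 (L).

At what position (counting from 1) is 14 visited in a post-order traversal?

Post-order visits the left subtree, then the right subtree, then the node.
At 24: no left child.
At 24: go right to 16.
  At 16: go left to 8.
    At 8: no left child.
    At 8: go right to 33.
      At 33: go left to 22.
        22 is a leaf — visit 22.
      At 33: go right to 30.
        30 is a leaf — visit 30.
      Visit 33.
    Visit 8.
  At 16: go right to 34.
    At 34: go left to 9.
      At 9: no left child.
      At 9: go right to 14.
        14 is a leaf — visit 14.
      Visit 9.
    At 34: no right child.
    Visit 34.
  Visit 16.
Visit 24.
Full post-order sequence: 22, 30, 33, 8, 14, 9, 34, 16, 24.

5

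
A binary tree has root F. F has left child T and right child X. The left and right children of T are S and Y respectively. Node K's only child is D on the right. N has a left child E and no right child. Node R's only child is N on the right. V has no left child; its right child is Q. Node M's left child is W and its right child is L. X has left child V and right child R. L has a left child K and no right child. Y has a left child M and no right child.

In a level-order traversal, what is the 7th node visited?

Level-order visits nodes level by level from the root, left to right within each level.
Level 0: F
Level 1: T, X
Level 2: S, Y, V, R
Level 3: M, Q, N
Level 4: W, L, E
Level 5: K
Level 6: D
Full level-order sequence: F, T, X, S, Y, V, R, M, Q, N, W, L, E, K, D.

R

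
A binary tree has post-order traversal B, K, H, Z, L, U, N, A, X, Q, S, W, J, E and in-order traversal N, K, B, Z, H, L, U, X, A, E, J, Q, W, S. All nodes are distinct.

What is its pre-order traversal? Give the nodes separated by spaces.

E X N U L Z K B H A J W Q S

The last element of post-order is the root; it splits in-order into left and right subtrees.
Root E: left subtree has 9 nodes {N, K, B, Z, H, L, U, X, A}, right has 4 {J, Q, W, S}.
  Root X: left subtree has 7 nodes {N, K, B, Z, H, L, U}, right has 1 {A}.
    Root N: left subtree has 0 nodes { }, right has 6 {K, B, Z, H, L, U}.
      Root U: left subtree has 5 nodes {K, B, Z, H, L}, right has 0 { }.
        Root L: left subtree has 4 nodes {K, B, Z, H}, right has 0 { }.
          Root Z: left subtree has 2 nodes {K, B}, right has 1 {H}.
            Root K: left subtree has 0 nodes { }, right has 1 {B}.
  Root J: left subtree has 0 nodes { }, right has 3 {Q, W, S}.
    Root W: left subtree has 1 node {Q}, right has 1 {S}.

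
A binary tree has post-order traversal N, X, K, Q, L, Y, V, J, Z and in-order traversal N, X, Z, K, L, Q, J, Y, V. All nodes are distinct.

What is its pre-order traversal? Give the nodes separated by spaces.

Z X N J L K Q V Y

The last element of post-order is the root; it splits in-order into left and right subtrees.
Root Z: left subtree has 2 nodes {N, X}, right has 6 {K, L, Q, J, Y, V}.
  Root X: left subtree has 1 node {N}, right has 0 { }.
  Root J: left subtree has 3 nodes {K, L, Q}, right has 2 {Y, V}.
    Root L: left subtree has 1 node {K}, right has 1 {Q}.
    Root V: left subtree has 1 node {Y}, right has 0 { }.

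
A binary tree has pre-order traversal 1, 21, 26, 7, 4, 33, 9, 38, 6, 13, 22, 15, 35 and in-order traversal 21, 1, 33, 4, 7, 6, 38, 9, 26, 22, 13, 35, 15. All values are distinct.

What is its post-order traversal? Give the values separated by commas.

21, 33, 4, 6, 38, 9, 7, 22, 35, 15, 13, 26, 1

The first element of pre-order is the root; it splits in-order into left and right subtrees.
Root 1: left subtree has 1 node {21}, right has 11 {33, 4, 7, 6, 38, 9, 26, 22, 13, 35, 15}.
  Root 26: left subtree has 6 nodes {33, 4, 7, 6, 38, 9}, right has 4 {22, 13, 35, 15}.
    Root 7: left subtree has 2 nodes {33, 4}, right has 3 {6, 38, 9}.
      Root 4: left subtree has 1 node {33}, right has 0 { }.
      Root 9: left subtree has 2 nodes {6, 38}, right has 0 { }.
        Root 38: left subtree has 1 node {6}, right has 0 { }.
    Root 13: left subtree has 1 node {22}, right has 2 {35, 15}.
      Root 15: left subtree has 1 node {35}, right has 0 { }.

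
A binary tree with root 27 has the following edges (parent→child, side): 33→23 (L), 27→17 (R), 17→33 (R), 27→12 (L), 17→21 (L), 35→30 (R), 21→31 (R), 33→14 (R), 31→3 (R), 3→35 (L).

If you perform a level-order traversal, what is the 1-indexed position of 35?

Level-order visits nodes level by level from the root, left to right within each level.
Level 0: 27
Level 1: 12, 17
Level 2: 21, 33
Level 3: 31, 23, 14
Level 4: 3
Level 5: 35
Level 6: 30
Full level-order sequence: 27, 12, 17, 21, 33, 31, 23, 14, 3, 35, 30.

10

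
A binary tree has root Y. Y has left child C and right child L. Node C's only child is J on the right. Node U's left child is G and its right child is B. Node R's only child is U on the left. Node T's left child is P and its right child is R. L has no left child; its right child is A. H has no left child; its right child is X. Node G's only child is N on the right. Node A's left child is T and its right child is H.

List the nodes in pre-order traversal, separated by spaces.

Pre-order visits the node, then its left subtree, then its right subtree.
Visit Y.
At Y: go left to C.
  Visit C.
  At C: no left child.
  At C: go right to J.
    J is a leaf — visit J.
At Y: go right to L.
  Visit L.
  At L: no left child.
  At L: go right to A.
    Visit A.
    At A: go left to T.
      Visit T.
      At T: go left to P.
        P is a leaf — visit P.
      At T: go right to R.
        Visit R.
        At R: go left to U.
          Visit U.
          At U: go left to G.
            Visit G.
            At G: no left child.
            At G: go right to N.
              N is a leaf — visit N.
          At U: go right to B.
            B is a leaf — visit B.
        At R: no right child.
    At A: go right to H.
      Visit H.
      At H: no left child.
      At H: go right to X.
        X is a leaf — visit X.

Y C J L A T P R U G N B H X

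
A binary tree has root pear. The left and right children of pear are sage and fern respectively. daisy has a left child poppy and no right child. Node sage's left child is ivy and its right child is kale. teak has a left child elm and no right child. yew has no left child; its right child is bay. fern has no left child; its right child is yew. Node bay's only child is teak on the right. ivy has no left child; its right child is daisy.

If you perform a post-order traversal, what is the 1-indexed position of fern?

10

Post-order visits the left subtree, then the right subtree, then the node.
At pear: go left to sage.
  At sage: go left to ivy.
    At ivy: no left child.
    At ivy: go right to daisy.
      At daisy: go left to poppy.
        poppy is a leaf — visit poppy.
      At daisy: no right child.
      Visit daisy.
    Visit ivy.
  At sage: go right to kale.
    kale is a leaf — visit kale.
  Visit sage.
At pear: go right to fern.
  At fern: no left child.
  At fern: go right to yew.
    At yew: no left child.
    At yew: go right to bay.
      At bay: no left child.
      At bay: go right to teak.
        At teak: go left to elm.
          elm is a leaf — visit elm.
        At teak: no right child.
        Visit teak.
      Visit bay.
    Visit yew.
  Visit fern.
Visit pear.
Full post-order sequence: poppy, daisy, ivy, kale, sage, elm, teak, bay, yew, fern, pear.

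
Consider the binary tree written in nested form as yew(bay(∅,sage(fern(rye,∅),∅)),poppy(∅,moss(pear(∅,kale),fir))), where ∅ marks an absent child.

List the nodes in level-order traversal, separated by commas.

Level-order visits nodes level by level from the root, left to right within each level.
Level 0: yew
Level 1: bay, poppy
Level 2: sage, moss
Level 3: fern, pear, fir
Level 4: rye, kale

yew, bay, poppy, sage, moss, fern, pear, fir, rye, kale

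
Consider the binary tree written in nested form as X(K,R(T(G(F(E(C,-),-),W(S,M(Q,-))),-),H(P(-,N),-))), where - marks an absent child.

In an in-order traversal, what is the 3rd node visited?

C

In-order visits the left subtree, then the node, then the right subtree.
At X: go left to K.
  K is a leaf — visit K.
Visit X.
At X: go right to R.
  At R: go left to T.
    At T: go left to G.
      At G: go left to F.
        At F: go left to E.
          At E: go left to C.
            C is a leaf — visit C.
          Visit E.
          At E: no right child.
        Visit F.
        At F: no right child.
      Visit G.
      At G: go right to W.
        At W: go left to S.
          S is a leaf — visit S.
        Visit W.
        At W: go right to M.
          At M: go left to Q.
            Q is a leaf — visit Q.
          Visit M.
          At M: no right child.
    Visit T.
    At T: no right child.
  Visit R.
  At R: go right to H.
    At H: go left to P.
      At P: no left child.
      Visit P.
      At P: go right to N.
        N is a leaf — visit N.
    Visit H.
    At H: no right child.
Full in-order sequence: K, X, C, E, F, G, S, W, Q, M, T, R, P, N, H.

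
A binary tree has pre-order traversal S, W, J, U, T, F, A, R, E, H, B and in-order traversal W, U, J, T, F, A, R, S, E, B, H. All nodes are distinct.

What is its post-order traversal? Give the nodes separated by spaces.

The first element of pre-order is the root; it splits in-order into left and right subtrees.
Root S: left subtree has 7 nodes {W, U, J, T, F, A, R}, right has 3 {E, B, H}.
  Root W: left subtree has 0 nodes { }, right has 6 {U, J, T, F, A, R}.
    Root J: left subtree has 1 node {U}, right has 4 {T, F, A, R}.
      Root T: left subtree has 0 nodes { }, right has 3 {F, A, R}.
        Root F: left subtree has 0 nodes { }, right has 2 {A, R}.
          Root A: left subtree has 0 nodes { }, right has 1 {R}.
  Root E: left subtree has 0 nodes { }, right has 2 {B, H}.
    Root H: left subtree has 1 node {B}, right has 0 { }.

U R A F T J W B H E S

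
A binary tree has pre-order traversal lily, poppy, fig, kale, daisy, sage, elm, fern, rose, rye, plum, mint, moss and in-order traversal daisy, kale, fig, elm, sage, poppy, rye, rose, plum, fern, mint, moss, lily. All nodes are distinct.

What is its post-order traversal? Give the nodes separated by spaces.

daisy kale elm sage fig rye plum rose moss mint fern poppy lily

The first element of pre-order is the root; it splits in-order into left and right subtrees.
Root lily: left subtree has 12 nodes {daisy, kale, fig, elm, sage, poppy, rye, rose, plum, fern, mint, moss}, right has 0 { }.
  Root poppy: left subtree has 5 nodes {daisy, kale, fig, elm, sage}, right has 6 {rye, rose, plum, fern, mint, moss}.
    Root fig: left subtree has 2 nodes {daisy, kale}, right has 2 {elm, sage}.
      Root kale: left subtree has 1 node {daisy}, right has 0 { }.
      Root sage: left subtree has 1 node {elm}, right has 0 { }.
    Root fern: left subtree has 3 nodes {rye, rose, plum}, right has 2 {mint, moss}.
      Root rose: left subtree has 1 node {rye}, right has 1 {plum}.
      Root mint: left subtree has 0 nodes { }, right has 1 {moss}.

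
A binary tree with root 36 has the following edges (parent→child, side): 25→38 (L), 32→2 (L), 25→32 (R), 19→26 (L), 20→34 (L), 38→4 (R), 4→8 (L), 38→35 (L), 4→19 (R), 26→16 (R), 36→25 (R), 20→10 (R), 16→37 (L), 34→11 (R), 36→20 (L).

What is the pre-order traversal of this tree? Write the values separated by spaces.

Pre-order visits the node, then its left subtree, then its right subtree.
Visit 36.
At 36: go left to 20.
  Visit 20.
  At 20: go left to 34.
    Visit 34.
    At 34: no left child.
    At 34: go right to 11.
      11 is a leaf — visit 11.
  At 20: go right to 10.
    10 is a leaf — visit 10.
At 36: go right to 25.
  Visit 25.
  At 25: go left to 38.
    Visit 38.
    At 38: go left to 35.
      35 is a leaf — visit 35.
    At 38: go right to 4.
      Visit 4.
      At 4: go left to 8.
        8 is a leaf — visit 8.
      At 4: go right to 19.
        Visit 19.
        At 19: go left to 26.
          Visit 26.
          At 26: no left child.
          At 26: go right to 16.
            Visit 16.
            At 16: go left to 37.
              37 is a leaf — visit 37.
            At 16: no right child.
        At 19: no right child.
  At 25: go right to 32.
    Visit 32.
    At 32: go left to 2.
      2 is a leaf — visit 2.
    At 32: no right child.

36 20 34 11 10 25 38 35 4 8 19 26 16 37 32 2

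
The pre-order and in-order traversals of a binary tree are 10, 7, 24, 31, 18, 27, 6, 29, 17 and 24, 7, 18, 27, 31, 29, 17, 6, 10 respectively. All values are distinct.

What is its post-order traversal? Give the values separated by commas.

The first element of pre-order is the root; it splits in-order into left and right subtrees.
Root 10: left subtree has 8 nodes {24, 7, 18, 27, 31, 29, 17, 6}, right has 0 { }.
  Root 7: left subtree has 1 node {24}, right has 6 {18, 27, 31, 29, 17, 6}.
    Root 31: left subtree has 2 nodes {18, 27}, right has 3 {29, 17, 6}.
      Root 18: left subtree has 0 nodes { }, right has 1 {27}.
      Root 6: left subtree has 2 nodes {29, 17}, right has 0 { }.
        Root 29: left subtree has 0 nodes { }, right has 1 {17}.

24, 27, 18, 17, 29, 6, 31, 7, 10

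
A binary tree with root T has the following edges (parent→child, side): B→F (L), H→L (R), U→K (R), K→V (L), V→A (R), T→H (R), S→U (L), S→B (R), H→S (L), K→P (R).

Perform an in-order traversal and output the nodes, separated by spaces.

T U V A K P S F B H L

In-order visits the left subtree, then the node, then the right subtree.
At T: no left child.
Visit T.
At T: go right to H.
  At H: go left to S.
    At S: go left to U.
      At U: no left child.
      Visit U.
      At U: go right to K.
        At K: go left to V.
          At V: no left child.
          Visit V.
          At V: go right to A.
            A is a leaf — visit A.
        Visit K.
        At K: go right to P.
          P is a leaf — visit P.
    Visit S.
    At S: go right to B.
      At B: go left to F.
        F is a leaf — visit F.
      Visit B.
      At B: no right child.
  Visit H.
  At H: go right to L.
    L is a leaf — visit L.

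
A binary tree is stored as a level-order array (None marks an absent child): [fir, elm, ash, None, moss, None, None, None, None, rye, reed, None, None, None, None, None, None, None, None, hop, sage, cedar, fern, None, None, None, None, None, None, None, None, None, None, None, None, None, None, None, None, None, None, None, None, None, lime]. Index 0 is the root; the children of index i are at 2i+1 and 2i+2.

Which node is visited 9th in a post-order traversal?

elm

Post-order visits the left subtree, then the right subtree, then the node.
At fir: go left to elm.
  At elm: no left child.
  At elm: go right to moss.
    At moss: go left to rye.
      At rye: go left to hop.
        hop is a leaf — visit hop.
      At rye: go right to sage.
        sage is a leaf — visit sage.
      Visit rye.
    At moss: go right to reed.
      At reed: go left to cedar.
        At cedar: no left child.
        At cedar: go right to lime.
          lime is a leaf — visit lime.
        Visit cedar.
      At reed: go right to fern.
        fern is a leaf — visit fern.
      Visit reed.
    Visit moss.
  Visit elm.
At fir: go right to ash.
  ash is a leaf — visit ash.
Visit fir.
Full post-order sequence: hop, sage, rye, lime, cedar, fern, reed, moss, elm, ash, fir.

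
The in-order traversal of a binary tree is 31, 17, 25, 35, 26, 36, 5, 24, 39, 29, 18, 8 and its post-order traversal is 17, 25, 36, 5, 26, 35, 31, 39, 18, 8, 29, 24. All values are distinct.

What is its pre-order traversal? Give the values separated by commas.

24, 31, 35, 25, 17, 26, 5, 36, 29, 39, 8, 18

The last element of post-order is the root; it splits in-order into left and right subtrees.
Root 24: left subtree has 7 nodes {31, 17, 25, 35, 26, 36, 5}, right has 4 {39, 29, 18, 8}.
  Root 31: left subtree has 0 nodes { }, right has 6 {17, 25, 35, 26, 36, 5}.
    Root 35: left subtree has 2 nodes {17, 25}, right has 3 {26, 36, 5}.
      Root 25: left subtree has 1 node {17}, right has 0 { }.
      Root 26: left subtree has 0 nodes { }, right has 2 {36, 5}.
        Root 5: left subtree has 1 node {36}, right has 0 { }.
  Root 29: left subtree has 1 node {39}, right has 2 {18, 8}.
    Root 8: left subtree has 1 node {18}, right has 0 { }.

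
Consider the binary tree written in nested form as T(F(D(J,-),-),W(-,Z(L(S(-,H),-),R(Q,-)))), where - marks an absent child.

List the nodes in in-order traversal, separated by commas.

J, D, F, T, W, S, H, L, Z, Q, R

In-order visits the left subtree, then the node, then the right subtree.
At T: go left to F.
  At F: go left to D.
    At D: go left to J.
      J is a leaf — visit J.
    Visit D.
    At D: no right child.
  Visit F.
  At F: no right child.
Visit T.
At T: go right to W.
  At W: no left child.
  Visit W.
  At W: go right to Z.
    At Z: go left to L.
      At L: go left to S.
        At S: no left child.
        Visit S.
        At S: go right to H.
          H is a leaf — visit H.
      Visit L.
      At L: no right child.
    Visit Z.
    At Z: go right to R.
      At R: go left to Q.
        Q is a leaf — visit Q.
      Visit R.
      At R: no right child.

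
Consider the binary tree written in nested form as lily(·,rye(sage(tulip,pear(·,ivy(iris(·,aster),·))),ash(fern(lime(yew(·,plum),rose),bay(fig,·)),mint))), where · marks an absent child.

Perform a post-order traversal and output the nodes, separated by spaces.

tulip aster iris ivy pear sage plum yew rose lime fig bay fern mint ash rye lily

Post-order visits the left subtree, then the right subtree, then the node.
At lily: no left child.
At lily: go right to rye.
  At rye: go left to sage.
    At sage: go left to tulip.
      tulip is a leaf — visit tulip.
    At sage: go right to pear.
      At pear: no left child.
      At pear: go right to ivy.
        At ivy: go left to iris.
          At iris: no left child.
          At iris: go right to aster.
            aster is a leaf — visit aster.
          Visit iris.
        At ivy: no right child.
        Visit ivy.
      Visit pear.
    Visit sage.
  At rye: go right to ash.
    At ash: go left to fern.
      At fern: go left to lime.
        At lime: go left to yew.
          At yew: no left child.
          At yew: go right to plum.
            plum is a leaf — visit plum.
          Visit yew.
        At lime: go right to rose.
          rose is a leaf — visit rose.
        Visit lime.
      At fern: go right to bay.
        At bay: go left to fig.
          fig is a leaf — visit fig.
        At bay: no right child.
        Visit bay.
      Visit fern.
    At ash: go right to mint.
      mint is a leaf — visit mint.
    Visit ash.
  Visit rye.
Visit lily.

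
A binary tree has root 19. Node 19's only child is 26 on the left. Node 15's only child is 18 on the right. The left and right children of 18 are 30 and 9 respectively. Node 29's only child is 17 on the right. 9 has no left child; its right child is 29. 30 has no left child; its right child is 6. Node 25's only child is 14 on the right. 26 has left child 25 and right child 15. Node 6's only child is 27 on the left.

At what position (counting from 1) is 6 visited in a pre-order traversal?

Pre-order visits the node, then its left subtree, then its right subtree.
Visit 19.
At 19: go left to 26.
  Visit 26.
  At 26: go left to 25.
    Visit 25.
    At 25: no left child.
    At 25: go right to 14.
      14 is a leaf — visit 14.
  At 26: go right to 15.
    Visit 15.
    At 15: no left child.
    At 15: go right to 18.
      Visit 18.
      At 18: go left to 30.
        Visit 30.
        At 30: no left child.
        At 30: go right to 6.
          Visit 6.
          At 6: go left to 27.
            27 is a leaf — visit 27.
          At 6: no right child.
      At 18: go right to 9.
        Visit 9.
        At 9: no left child.
        At 9: go right to 29.
          Visit 29.
          At 29: no left child.
          At 29: go right to 17.
            17 is a leaf — visit 17.
At 19: no right child.
Full pre-order sequence: 19, 26, 25, 14, 15, 18, 30, 6, 27, 9, 29, 17.

8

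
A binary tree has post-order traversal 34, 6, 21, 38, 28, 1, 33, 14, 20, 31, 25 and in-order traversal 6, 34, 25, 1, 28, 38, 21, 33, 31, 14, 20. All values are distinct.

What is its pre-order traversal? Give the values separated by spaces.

The last element of post-order is the root; it splits in-order into left and right subtrees.
Root 25: left subtree has 2 nodes {6, 34}, right has 8 {1, 28, 38, 21, 33, 31, 14, 20}.
  Root 6: left subtree has 0 nodes { }, right has 1 {34}.
  Root 31: left subtree has 5 nodes {1, 28, 38, 21, 33}, right has 2 {14, 20}.
    Root 33: left subtree has 4 nodes {1, 28, 38, 21}, right has 0 { }.
      Root 1: left subtree has 0 nodes { }, right has 3 {28, 38, 21}.
        Root 28: left subtree has 0 nodes { }, right has 2 {38, 21}.
          Root 38: left subtree has 0 nodes { }, right has 1 {21}.
    Root 20: left subtree has 1 node {14}, right has 0 { }.

25 6 34 31 33 1 28 38 21 20 14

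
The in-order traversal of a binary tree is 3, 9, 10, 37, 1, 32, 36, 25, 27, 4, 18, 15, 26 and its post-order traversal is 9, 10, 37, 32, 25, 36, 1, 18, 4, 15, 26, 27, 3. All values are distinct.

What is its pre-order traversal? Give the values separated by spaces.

3 27 1 37 10 9 36 32 25 26 15 4 18

The last element of post-order is the root; it splits in-order into left and right subtrees.
Root 3: left subtree has 0 nodes { }, right has 12 {9, 10, 37, 1, 32, 36, 25, 27, 4, 18, 15, 26}.
  Root 27: left subtree has 7 nodes {9, 10, 37, 1, 32, 36, 25}, right has 4 {4, 18, 15, 26}.
    Root 1: left subtree has 3 nodes {9, 10, 37}, right has 3 {32, 36, 25}.
      Root 37: left subtree has 2 nodes {9, 10}, right has 0 { }.
        Root 10: left subtree has 1 node {9}, right has 0 { }.
      Root 36: left subtree has 1 node {32}, right has 1 {25}.
    Root 26: left subtree has 3 nodes {4, 18, 15}, right has 0 { }.
      Root 15: left subtree has 2 nodes {4, 18}, right has 0 { }.
        Root 4: left subtree has 0 nodes { }, right has 1 {18}.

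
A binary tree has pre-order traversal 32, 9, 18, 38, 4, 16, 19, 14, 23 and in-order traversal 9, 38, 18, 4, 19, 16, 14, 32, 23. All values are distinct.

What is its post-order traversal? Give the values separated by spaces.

38 19 14 16 4 18 9 23 32

The first element of pre-order is the root; it splits in-order into left and right subtrees.
Root 32: left subtree has 7 nodes {9, 38, 18, 4, 19, 16, 14}, right has 1 {23}.
  Root 9: left subtree has 0 nodes { }, right has 6 {38, 18, 4, 19, 16, 14}.
    Root 18: left subtree has 1 node {38}, right has 4 {4, 19, 16, 14}.
      Root 4: left subtree has 0 nodes { }, right has 3 {19, 16, 14}.
        Root 16: left subtree has 1 node {19}, right has 1 {14}.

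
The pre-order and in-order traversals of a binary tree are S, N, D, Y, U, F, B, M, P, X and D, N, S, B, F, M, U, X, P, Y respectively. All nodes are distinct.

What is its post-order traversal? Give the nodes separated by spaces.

D N B M F X P U Y S

The first element of pre-order is the root; it splits in-order into left and right subtrees.
Root S: left subtree has 2 nodes {D, N}, right has 7 {B, F, M, U, X, P, Y}.
  Root N: left subtree has 1 node {D}, right has 0 { }.
  Root Y: left subtree has 6 nodes {B, F, M, U, X, P}, right has 0 { }.
    Root U: left subtree has 3 nodes {B, F, M}, right has 2 {X, P}.
      Root F: left subtree has 1 node {B}, right has 1 {M}.
      Root P: left subtree has 1 node {X}, right has 0 { }.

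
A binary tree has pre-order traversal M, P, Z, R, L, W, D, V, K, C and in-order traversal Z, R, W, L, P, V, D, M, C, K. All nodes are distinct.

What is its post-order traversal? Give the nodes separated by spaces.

The first element of pre-order is the root; it splits in-order into left and right subtrees.
Root M: left subtree has 7 nodes {Z, R, W, L, P, V, D}, right has 2 {C, K}.
  Root P: left subtree has 4 nodes {Z, R, W, L}, right has 2 {V, D}.
    Root Z: left subtree has 0 nodes { }, right has 3 {R, W, L}.
      Root R: left subtree has 0 nodes { }, right has 2 {W, L}.
        Root L: left subtree has 1 node {W}, right has 0 { }.
    Root D: left subtree has 1 node {V}, right has 0 { }.
  Root K: left subtree has 1 node {C}, right has 0 { }.

W L R Z V D P C K M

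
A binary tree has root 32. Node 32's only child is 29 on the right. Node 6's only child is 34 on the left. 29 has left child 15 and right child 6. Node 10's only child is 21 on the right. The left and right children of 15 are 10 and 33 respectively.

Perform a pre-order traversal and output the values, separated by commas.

32, 29, 15, 10, 21, 33, 6, 34

Pre-order visits the node, then its left subtree, then its right subtree.
Visit 32.
At 32: no left child.
At 32: go right to 29.
  Visit 29.
  At 29: go left to 15.
    Visit 15.
    At 15: go left to 10.
      Visit 10.
      At 10: no left child.
      At 10: go right to 21.
        21 is a leaf — visit 21.
    At 15: go right to 33.
      33 is a leaf — visit 33.
  At 29: go right to 6.
    Visit 6.
    At 6: go left to 34.
      34 is a leaf — visit 34.
    At 6: no right child.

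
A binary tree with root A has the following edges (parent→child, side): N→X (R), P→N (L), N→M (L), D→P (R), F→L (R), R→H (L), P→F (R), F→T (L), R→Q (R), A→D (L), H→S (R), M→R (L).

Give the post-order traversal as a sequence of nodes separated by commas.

Post-order visits the left subtree, then the right subtree, then the node.
At A: go left to D.
  At D: no left child.
  At D: go right to P.
    At P: go left to N.
      At N: go left to M.
        At M: go left to R.
          At R: go left to H.
            At H: no left child.
            At H: go right to S.
              S is a leaf — visit S.
            Visit H.
          At R: go right to Q.
            Q is a leaf — visit Q.
          Visit R.
        At M: no right child.
        Visit M.
      At N: go right to X.
        X is a leaf — visit X.
      Visit N.
    At P: go right to F.
      At F: go left to T.
        T is a leaf — visit T.
      At F: go right to L.
        L is a leaf — visit L.
      Visit F.
    Visit P.
  Visit D.
At A: no right child.
Visit A.

S, H, Q, R, M, X, N, T, L, F, P, D, A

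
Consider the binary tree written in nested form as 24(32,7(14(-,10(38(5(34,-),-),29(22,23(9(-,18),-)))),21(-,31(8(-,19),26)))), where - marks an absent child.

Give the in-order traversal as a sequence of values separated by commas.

32, 24, 14, 34, 5, 38, 10, 22, 29, 9, 18, 23, 7, 21, 8, 19, 31, 26

In-order visits the left subtree, then the node, then the right subtree.
At 24: go left to 32.
  32 is a leaf — visit 32.
Visit 24.
At 24: go right to 7.
  At 7: go left to 14.
    At 14: no left child.
    Visit 14.
    At 14: go right to 10.
      At 10: go left to 38.
        At 38: go left to 5.
          At 5: go left to 34.
            34 is a leaf — visit 34.
          Visit 5.
          At 5: no right child.
        Visit 38.
        At 38: no right child.
      Visit 10.
      At 10: go right to 29.
        At 29: go left to 22.
          22 is a leaf — visit 22.
        Visit 29.
        At 29: go right to 23.
          At 23: go left to 9.
            At 9: no left child.
            Visit 9.
            At 9: go right to 18.
              18 is a leaf — visit 18.
          Visit 23.
          At 23: no right child.
  Visit 7.
  At 7: go right to 21.
    At 21: no left child.
    Visit 21.
    At 21: go right to 31.
      At 31: go left to 8.
        At 8: no left child.
        Visit 8.
        At 8: go right to 19.
          19 is a leaf — visit 19.
      Visit 31.
      At 31: go right to 26.
        26 is a leaf — visit 26.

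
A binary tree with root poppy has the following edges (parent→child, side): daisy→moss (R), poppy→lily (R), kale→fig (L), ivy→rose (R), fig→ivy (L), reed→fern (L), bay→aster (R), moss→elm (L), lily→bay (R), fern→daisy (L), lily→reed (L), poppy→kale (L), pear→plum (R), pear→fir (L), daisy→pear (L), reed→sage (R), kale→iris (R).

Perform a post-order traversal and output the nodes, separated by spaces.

rose ivy fig iris kale fir plum pear elm moss daisy fern sage reed aster bay lily poppy

Post-order visits the left subtree, then the right subtree, then the node.
At poppy: go left to kale.
  At kale: go left to fig.
    At fig: go left to ivy.
      At ivy: no left child.
      At ivy: go right to rose.
        rose is a leaf — visit rose.
      Visit ivy.
    At fig: no right child.
    Visit fig.
  At kale: go right to iris.
    iris is a leaf — visit iris.
  Visit kale.
At poppy: go right to lily.
  At lily: go left to reed.
    At reed: go left to fern.
      At fern: go left to daisy.
        At daisy: go left to pear.
          At pear: go left to fir.
            fir is a leaf — visit fir.
          At pear: go right to plum.
            plum is a leaf — visit plum.
          Visit pear.
        At daisy: go right to moss.
          At moss: go left to elm.
            elm is a leaf — visit elm.
          At moss: no right child.
          Visit moss.
        Visit daisy.
      At fern: no right child.
      Visit fern.
    At reed: go right to sage.
      sage is a leaf — visit sage.
    Visit reed.
  At lily: go right to bay.
    At bay: no left child.
    At bay: go right to aster.
      aster is a leaf — visit aster.
    Visit bay.
  Visit lily.
Visit poppy.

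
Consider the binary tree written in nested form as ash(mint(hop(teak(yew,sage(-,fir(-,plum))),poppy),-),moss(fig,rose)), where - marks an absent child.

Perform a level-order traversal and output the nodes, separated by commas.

ash, mint, moss, hop, fig, rose, teak, poppy, yew, sage, fir, plum

Level-order visits nodes level by level from the root, left to right within each level.
Level 0: ash
Level 1: mint, moss
Level 2: hop, fig, rose
Level 3: teak, poppy
Level 4: yew, sage
Level 5: fir
Level 6: plum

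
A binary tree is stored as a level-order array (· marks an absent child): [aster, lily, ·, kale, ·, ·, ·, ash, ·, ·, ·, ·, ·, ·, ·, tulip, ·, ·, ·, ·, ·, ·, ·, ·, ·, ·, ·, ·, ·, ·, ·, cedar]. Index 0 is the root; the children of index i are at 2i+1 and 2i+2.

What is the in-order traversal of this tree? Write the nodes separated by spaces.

cedar tulip ash kale lily aster

In-order visits the left subtree, then the node, then the right subtree.
At aster: go left to lily.
  At lily: go left to kale.
    At kale: go left to ash.
      At ash: go left to tulip.
        At tulip: go left to cedar.
          cedar is a leaf — visit cedar.
        Visit tulip.
        At tulip: no right child.
      Visit ash.
      At ash: no right child.
    Visit kale.
    At kale: no right child.
  Visit lily.
  At lily: no right child.
Visit aster.
At aster: no right child.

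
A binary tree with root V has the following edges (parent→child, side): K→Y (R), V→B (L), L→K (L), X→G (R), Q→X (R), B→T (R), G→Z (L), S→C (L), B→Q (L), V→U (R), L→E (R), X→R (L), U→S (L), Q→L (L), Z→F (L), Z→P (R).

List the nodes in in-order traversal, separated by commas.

In-order visits the left subtree, then the node, then the right subtree.
At V: go left to B.
  At B: go left to Q.
    At Q: go left to L.
      At L: go left to K.
        At K: no left child.
        Visit K.
        At K: go right to Y.
          Y is a leaf — visit Y.
      Visit L.
      At L: go right to E.
        E is a leaf — visit E.
    Visit Q.
    At Q: go right to X.
      At X: go left to R.
        R is a leaf — visit R.
      Visit X.
      At X: go right to G.
        At G: go left to Z.
          At Z: go left to F.
            F is a leaf — visit F.
          Visit Z.
          At Z: go right to P.
            P is a leaf — visit P.
        Visit G.
        At G: no right child.
  Visit B.
  At B: go right to T.
    T is a leaf — visit T.
Visit V.
At V: go right to U.
  At U: go left to S.
    At S: go left to C.
      C is a leaf — visit C.
    Visit S.
    At S: no right child.
  Visit U.
  At U: no right child.

K, Y, L, E, Q, R, X, F, Z, P, G, B, T, V, C, S, U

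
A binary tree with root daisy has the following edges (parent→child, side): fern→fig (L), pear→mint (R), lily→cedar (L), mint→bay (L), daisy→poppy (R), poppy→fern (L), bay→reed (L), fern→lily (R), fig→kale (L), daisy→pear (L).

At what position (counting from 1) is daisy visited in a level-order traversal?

1

Level-order visits nodes level by level from the root, left to right within each level.
Level 0: daisy
Level 1: pear, poppy
Level 2: mint, fern
Level 3: bay, fig, lily
Level 4: reed, kale, cedar
Full level-order sequence: daisy, pear, poppy, mint, fern, bay, fig, lily, reed, kale, cedar.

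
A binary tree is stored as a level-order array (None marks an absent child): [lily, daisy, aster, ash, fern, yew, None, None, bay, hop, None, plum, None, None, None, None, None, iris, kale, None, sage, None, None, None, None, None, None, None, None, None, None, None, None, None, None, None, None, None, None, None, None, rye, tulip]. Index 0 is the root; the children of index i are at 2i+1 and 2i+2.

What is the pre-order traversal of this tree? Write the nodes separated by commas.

Pre-order visits the node, then its left subtree, then its right subtree.
Visit lily.
At lily: go left to daisy.
  Visit daisy.
  At daisy: go left to ash.
    Visit ash.
    At ash: no left child.
    At ash: go right to bay.
      Visit bay.
      At bay: go left to iris.
        iris is a leaf — visit iris.
      At bay: go right to kale.
        kale is a leaf — visit kale.
  At daisy: go right to fern.
    Visit fern.
    At fern: go left to hop.
      Visit hop.
      At hop: no left child.
      At hop: go right to sage.
        Visit sage.
        At sage: go left to rye.
          rye is a leaf — visit rye.
        At sage: go right to tulip.
          tulip is a leaf — visit tulip.
    At fern: no right child.
At lily: go right to aster.
  Visit aster.
  At aster: go left to yew.
    Visit yew.
    At yew: go left to plum.
      plum is a leaf — visit plum.
    At yew: no right child.
  At aster: no right child.

lily, daisy, ash, bay, iris, kale, fern, hop, sage, rye, tulip, aster, yew, plum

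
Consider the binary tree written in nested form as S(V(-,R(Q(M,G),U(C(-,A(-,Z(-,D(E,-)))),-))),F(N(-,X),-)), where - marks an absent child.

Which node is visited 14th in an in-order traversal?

In-order visits the left subtree, then the node, then the right subtree.
At S: go left to V.
  At V: no left child.
  Visit V.
  At V: go right to R.
    At R: go left to Q.
      At Q: go left to M.
        M is a leaf — visit M.
      Visit Q.
      At Q: go right to G.
        G is a leaf — visit G.
    Visit R.
    At R: go right to U.
      At U: go left to C.
        At C: no left child.
        Visit C.
        At C: go right to A.
          At A: no left child.
          Visit A.
          At A: go right to Z.
            At Z: no left child.
            Visit Z.
            At Z: go right to D.
              At D: go left to E.
                E is a leaf — visit E.
              Visit D.
              At D: no right child.
      Visit U.
      At U: no right child.
Visit S.
At S: go right to F.
  At F: go left to N.
    At N: no left child.
    Visit N.
    At N: go right to X.
      X is a leaf — visit X.
  Visit F.
  At F: no right child.
Full in-order sequence: V, M, Q, G, R, C, A, Z, E, D, U, S, N, X, F.

X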